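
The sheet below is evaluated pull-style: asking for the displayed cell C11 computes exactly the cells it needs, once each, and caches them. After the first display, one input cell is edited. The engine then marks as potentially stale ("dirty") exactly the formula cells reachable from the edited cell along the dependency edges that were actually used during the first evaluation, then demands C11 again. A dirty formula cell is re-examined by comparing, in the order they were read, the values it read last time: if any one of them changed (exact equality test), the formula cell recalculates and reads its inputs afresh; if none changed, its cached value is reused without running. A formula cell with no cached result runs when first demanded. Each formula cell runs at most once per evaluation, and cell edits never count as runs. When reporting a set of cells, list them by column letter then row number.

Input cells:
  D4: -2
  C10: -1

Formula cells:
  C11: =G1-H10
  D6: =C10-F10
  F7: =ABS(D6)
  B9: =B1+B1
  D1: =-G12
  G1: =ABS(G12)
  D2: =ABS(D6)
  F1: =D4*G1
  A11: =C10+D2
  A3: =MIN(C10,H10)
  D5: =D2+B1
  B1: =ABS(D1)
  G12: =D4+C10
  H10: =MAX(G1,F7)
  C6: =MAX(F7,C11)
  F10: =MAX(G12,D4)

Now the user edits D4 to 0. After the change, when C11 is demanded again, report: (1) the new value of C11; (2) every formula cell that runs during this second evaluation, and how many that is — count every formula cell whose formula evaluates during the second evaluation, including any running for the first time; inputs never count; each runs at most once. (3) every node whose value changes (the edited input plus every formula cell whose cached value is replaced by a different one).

Demanding C11 again yields 0.
7 formula cells run: C11, D6, F7, F10, G1, G12, H10.
The nodes whose values change: D4, D6, F10, G1, G12, H10.

First demand of the output computes:
  G12 = -2 + -1 = -3
  F10 = MAX(-3, -2) = -2
  D6 = -1 - -2 = 1
  F7 = ABS(1) = 1
  G1 = ABS(-3) = 3
  H10 = MAX(3, 1) = 3
  C11 = 3 - 3 = 0

After the edit, cleaning proceeds:
  G12: a read changed (D4 -2->0) — executes, giving -1.
  F10: a read changed (G12 -3->-1; D4 -2->0) — executes, giving 0.
  D6: a read changed (F10 -2->0) — executes, giving -1.
  F7: a read changed (D6 1->-1) — executes, giving 1 — identical to its old value.
  G1: a read changed (G12 -3->-1) — executes, giving 1.
  H10: a read changed (G1 3->1) — executes, giving 1.
  C11: a read changed (G1 3->1; H10 3->1) — executes, giving 0 — identical to its old value.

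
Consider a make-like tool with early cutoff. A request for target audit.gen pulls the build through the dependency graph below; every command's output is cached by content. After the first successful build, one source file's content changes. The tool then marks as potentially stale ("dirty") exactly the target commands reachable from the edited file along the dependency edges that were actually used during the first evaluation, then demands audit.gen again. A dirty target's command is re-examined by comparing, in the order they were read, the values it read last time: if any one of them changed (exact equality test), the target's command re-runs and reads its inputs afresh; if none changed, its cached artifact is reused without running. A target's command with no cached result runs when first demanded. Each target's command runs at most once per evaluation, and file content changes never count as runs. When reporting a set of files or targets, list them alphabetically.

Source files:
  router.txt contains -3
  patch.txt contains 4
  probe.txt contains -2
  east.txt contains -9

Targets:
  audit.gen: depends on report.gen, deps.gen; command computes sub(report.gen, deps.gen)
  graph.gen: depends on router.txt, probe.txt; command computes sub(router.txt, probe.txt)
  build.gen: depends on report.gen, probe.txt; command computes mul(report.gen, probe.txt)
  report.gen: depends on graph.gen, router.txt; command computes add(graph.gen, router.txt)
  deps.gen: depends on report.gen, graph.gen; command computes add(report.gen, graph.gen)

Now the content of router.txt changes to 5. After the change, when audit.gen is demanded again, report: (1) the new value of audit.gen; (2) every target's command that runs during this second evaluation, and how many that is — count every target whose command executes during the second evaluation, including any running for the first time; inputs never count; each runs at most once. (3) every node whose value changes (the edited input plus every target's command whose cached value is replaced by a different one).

Demanding audit.gen again yields -7.
4 target commands run: audit.gen, deps.gen, graph.gen, report.gen.
The nodes whose values change: audit.gen, deps.gen, graph.gen, report.gen, router.txt.

First demand of the output computes:
  graph.gen = sub(-3, -2) = -1
  report.gen = add(-1, -3) = -4
  deps.gen = add(-4, -1) = -5
  audit.gen = sub(-4, -5) = 1

After the edit, cleaning proceeds:
  graph.gen: a read changed (router.txt -3->5) — executes, giving 7.
  report.gen: a read changed (graph.gen -1->7; router.txt -3->5) — executes, giving 12.
  deps.gen: a read changed (report.gen -4->12; graph.gen -1->7) — executes, giving 19.
  audit.gen: a read changed (report.gen -4->12; deps.gen -5->19) — executes, giving -7.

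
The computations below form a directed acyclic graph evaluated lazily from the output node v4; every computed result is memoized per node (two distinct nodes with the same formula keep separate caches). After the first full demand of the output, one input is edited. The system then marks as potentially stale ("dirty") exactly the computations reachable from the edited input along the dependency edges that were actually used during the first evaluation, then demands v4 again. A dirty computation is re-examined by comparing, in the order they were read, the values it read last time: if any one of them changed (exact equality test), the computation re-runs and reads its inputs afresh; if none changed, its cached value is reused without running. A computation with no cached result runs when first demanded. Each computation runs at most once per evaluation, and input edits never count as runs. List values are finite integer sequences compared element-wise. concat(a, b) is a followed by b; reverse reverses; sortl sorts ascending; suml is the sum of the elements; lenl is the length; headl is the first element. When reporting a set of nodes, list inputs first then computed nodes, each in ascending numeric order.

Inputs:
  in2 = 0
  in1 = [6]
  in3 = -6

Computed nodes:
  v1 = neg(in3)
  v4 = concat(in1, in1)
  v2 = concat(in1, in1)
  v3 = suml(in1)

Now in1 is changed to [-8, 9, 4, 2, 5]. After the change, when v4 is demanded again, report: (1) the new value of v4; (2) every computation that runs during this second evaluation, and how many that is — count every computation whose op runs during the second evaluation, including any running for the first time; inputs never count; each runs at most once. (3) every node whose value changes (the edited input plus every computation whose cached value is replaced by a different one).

Demanding v4 again yields [-8, 9, 4, 2, 5, -8, 9, 4, 2, 5].
1 computations run: v4.
The nodes whose values change: in1, v4.

First demand of the output computes:
  v4 = concat([6], [6]) = [6, 6]

After the edit, cleaning proceeds:
  v4: a read changed (in1 [6]->[-8, 9, 4, 2, 5]; in1 [6]->[-8, 9, 4, 2, 5]) — executes, giving [-8, 9, 4, 2, 5, -8, 9, 4, 2, 5].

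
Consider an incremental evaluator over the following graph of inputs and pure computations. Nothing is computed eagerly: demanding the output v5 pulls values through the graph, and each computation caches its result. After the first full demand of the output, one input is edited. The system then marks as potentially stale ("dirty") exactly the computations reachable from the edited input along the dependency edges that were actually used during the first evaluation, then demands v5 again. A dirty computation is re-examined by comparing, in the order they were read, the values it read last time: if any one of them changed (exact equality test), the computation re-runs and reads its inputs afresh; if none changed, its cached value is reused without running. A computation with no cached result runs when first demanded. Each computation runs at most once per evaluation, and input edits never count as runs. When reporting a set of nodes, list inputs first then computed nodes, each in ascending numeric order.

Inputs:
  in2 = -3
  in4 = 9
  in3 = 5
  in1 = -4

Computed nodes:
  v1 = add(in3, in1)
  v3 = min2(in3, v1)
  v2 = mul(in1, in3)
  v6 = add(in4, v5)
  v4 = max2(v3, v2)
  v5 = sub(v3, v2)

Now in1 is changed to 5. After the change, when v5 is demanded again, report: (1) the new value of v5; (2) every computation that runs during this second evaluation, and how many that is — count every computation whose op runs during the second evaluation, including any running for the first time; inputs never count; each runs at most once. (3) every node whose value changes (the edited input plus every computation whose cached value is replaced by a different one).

Initial pass — values computed on the first demand:
  v1 = add(5, -4) = 1
  v2 = mul(-4, 5) = -20
  v3 = min2(5, 1) = 1
  v5 = sub(1, -20) = 21

Second demand — change propagation:
  v1: re-runs because in1 -4->5; new result 10.
  v2: re-runs because in1 -4->5; new result 25.
  v3: re-runs because v1 1->10; new result 5.
  v5: re-runs because v3 1->5; v2 -20->25; new result -20.

v5 now evaluates to -20.
Run set: v1, v2, v3, v5 (4 run).
Changed values: in1, v1, v2, v3, v5.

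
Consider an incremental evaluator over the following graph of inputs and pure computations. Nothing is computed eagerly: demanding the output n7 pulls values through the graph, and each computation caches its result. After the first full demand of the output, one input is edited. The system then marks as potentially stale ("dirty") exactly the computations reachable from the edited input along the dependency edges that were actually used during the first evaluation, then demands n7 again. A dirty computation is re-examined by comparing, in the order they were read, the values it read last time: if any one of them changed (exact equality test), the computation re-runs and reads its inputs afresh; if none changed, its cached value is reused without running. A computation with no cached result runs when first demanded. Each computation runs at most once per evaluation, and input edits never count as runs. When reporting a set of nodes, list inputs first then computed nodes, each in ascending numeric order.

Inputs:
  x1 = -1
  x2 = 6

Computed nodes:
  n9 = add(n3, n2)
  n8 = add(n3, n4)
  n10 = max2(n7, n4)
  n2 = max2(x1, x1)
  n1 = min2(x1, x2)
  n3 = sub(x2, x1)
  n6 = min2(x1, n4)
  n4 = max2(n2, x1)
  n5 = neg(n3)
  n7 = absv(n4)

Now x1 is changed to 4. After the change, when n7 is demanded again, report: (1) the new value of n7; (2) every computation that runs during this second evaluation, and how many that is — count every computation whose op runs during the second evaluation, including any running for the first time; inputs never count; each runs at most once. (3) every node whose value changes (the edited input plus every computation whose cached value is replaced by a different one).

n7 now evaluates to 4.
Run set: n2, n4, n7 (3 run).
Changed values: x1, n2, n4, n7.

Initial pass — values computed on the first demand:
  n2 = max2(-1, -1) = -1
  n4 = max2(-1, -1) = -1
  n7 = absv(-1) = 1

Second demand — change propagation:
  n2: re-runs because x1 -1->4; x1 -1->4; new result 4.
  n4: re-runs because n2 -1->4; x1 -1->4; new result 4.
  n7: re-runs because n4 -1->4; new result 4.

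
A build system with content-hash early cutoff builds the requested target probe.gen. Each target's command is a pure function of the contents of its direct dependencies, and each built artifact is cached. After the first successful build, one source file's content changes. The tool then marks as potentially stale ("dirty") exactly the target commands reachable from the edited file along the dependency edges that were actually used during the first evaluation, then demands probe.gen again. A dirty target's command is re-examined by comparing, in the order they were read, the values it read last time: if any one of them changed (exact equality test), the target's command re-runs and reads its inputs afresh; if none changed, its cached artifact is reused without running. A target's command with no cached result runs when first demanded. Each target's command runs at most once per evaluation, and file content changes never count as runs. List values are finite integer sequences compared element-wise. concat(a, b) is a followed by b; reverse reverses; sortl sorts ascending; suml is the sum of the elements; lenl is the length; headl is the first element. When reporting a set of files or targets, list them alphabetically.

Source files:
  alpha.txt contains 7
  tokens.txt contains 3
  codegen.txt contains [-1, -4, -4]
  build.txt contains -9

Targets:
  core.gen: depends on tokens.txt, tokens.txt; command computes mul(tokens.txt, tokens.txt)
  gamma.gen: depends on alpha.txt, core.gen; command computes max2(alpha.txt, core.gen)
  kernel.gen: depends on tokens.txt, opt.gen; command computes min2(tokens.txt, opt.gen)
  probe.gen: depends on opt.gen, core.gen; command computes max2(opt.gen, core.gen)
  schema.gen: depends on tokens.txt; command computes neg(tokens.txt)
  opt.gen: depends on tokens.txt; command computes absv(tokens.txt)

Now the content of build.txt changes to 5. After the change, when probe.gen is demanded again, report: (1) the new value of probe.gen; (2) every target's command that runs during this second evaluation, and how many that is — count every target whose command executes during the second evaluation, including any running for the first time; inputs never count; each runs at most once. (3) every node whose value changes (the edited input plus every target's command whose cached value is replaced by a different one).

New value of probe.gen: 9.
Target commands that run: none — 0 in total.
Values that change: build.txt.
Key observation: build.txt is never demanded by the output, so the edit triggers no recomputation at all.

First evaluation (everything demanded from the output):
  core.gen = mul(3, 3) = 9
  opt.gen = absv(3) = 3
  probe.gen = max2(3, 9) = 9

Propagation after the edit:
  build.txt feeds no computation that the output demands — nothing is marked dirty and nothing runs.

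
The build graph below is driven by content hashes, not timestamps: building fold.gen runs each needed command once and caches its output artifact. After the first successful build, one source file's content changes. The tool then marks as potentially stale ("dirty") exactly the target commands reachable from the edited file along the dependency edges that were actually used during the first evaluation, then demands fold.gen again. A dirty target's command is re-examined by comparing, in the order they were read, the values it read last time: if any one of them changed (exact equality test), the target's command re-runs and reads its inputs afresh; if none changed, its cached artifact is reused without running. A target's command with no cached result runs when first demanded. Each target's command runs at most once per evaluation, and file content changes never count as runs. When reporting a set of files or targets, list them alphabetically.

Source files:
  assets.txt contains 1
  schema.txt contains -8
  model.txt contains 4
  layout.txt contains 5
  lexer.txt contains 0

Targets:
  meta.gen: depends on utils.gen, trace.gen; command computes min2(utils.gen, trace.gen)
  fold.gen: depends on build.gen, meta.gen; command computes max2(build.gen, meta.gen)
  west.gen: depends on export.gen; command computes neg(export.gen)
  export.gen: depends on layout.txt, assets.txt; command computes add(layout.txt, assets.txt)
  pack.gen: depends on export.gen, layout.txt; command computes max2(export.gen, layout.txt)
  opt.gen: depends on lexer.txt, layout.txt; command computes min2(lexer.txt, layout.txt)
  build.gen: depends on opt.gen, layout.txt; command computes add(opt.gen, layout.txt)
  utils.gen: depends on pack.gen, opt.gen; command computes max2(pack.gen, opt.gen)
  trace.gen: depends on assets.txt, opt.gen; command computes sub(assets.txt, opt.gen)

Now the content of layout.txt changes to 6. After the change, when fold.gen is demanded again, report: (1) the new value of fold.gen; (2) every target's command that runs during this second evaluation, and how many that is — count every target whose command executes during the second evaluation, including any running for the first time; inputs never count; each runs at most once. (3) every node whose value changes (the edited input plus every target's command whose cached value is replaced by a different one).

fold.gen now evaluates to 6.
Run set: build.gen, export.gen, fold.gen, meta.gen, opt.gen, pack.gen, utils.gen (7 run).
Changed values: build.gen, export.gen, fold.gen, layout.txt, pack.gen, utils.gen.
The important point: at trace.gen every value read last time is unchanged, so the dirty flag clears without a run.

Initial pass — values computed on the first demand:
  export.gen = add(5, 1) = 6
  opt.gen = min2(0, 5) = 0
  build.gen = add(0, 5) = 5
  pack.gen = max2(6, 5) = 6
  trace.gen = sub(1, 0) = 1
  utils.gen = max2(6, 0) = 6
  meta.gen = min2(6, 1) = 1
  fold.gen = max2(5, 1) = 5

Second demand — change propagation:
  export.gen: re-runs because layout.txt 5->6; new result 7.
  opt.gen: re-runs because layout.txt 5->6; new result 0 (unchanged).
  build.gen: re-runs because layout.txt 5->6; new result 6.
  pack.gen: re-runs because export.gen 6->7; layout.txt 5->6; new result 7.
  trace.gen: re-examined; everything it read last time is the same (assets.txt unchanged, opt.gen unchanged) — cache 1 kept, no run.
  utils.gen: re-runs because pack.gen 6->7; new result 7.
  meta.gen: re-runs because utils.gen 6->7; new result 1 (unchanged).
  fold.gen: re-runs because build.gen 5->6; new result 6.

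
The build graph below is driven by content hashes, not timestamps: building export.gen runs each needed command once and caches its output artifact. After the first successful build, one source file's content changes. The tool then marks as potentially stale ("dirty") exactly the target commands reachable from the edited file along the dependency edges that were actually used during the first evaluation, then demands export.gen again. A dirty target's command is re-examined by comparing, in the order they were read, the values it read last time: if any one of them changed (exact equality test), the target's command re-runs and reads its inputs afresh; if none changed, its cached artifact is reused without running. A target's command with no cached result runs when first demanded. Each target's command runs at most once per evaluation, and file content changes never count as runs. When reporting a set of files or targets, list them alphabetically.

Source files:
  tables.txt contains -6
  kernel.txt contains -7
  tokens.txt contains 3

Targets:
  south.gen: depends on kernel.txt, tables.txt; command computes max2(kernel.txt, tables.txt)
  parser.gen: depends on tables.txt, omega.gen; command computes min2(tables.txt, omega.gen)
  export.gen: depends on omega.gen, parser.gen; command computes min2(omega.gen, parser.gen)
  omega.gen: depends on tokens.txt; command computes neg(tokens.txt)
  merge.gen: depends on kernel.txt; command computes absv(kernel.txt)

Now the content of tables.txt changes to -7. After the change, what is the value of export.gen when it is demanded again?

export.gen now evaluates to -7.

Initial pass — values computed on the first demand:
  omega.gen = neg(3) = -3
  parser.gen = min2(-6, -3) = -6
  export.gen = min2(-3, -6) = -6

Second demand — change propagation:
  parser.gen: re-runs because tables.txt -6->-7; new result -7.
  export.gen: re-runs because parser.gen -6->-7; new result -7.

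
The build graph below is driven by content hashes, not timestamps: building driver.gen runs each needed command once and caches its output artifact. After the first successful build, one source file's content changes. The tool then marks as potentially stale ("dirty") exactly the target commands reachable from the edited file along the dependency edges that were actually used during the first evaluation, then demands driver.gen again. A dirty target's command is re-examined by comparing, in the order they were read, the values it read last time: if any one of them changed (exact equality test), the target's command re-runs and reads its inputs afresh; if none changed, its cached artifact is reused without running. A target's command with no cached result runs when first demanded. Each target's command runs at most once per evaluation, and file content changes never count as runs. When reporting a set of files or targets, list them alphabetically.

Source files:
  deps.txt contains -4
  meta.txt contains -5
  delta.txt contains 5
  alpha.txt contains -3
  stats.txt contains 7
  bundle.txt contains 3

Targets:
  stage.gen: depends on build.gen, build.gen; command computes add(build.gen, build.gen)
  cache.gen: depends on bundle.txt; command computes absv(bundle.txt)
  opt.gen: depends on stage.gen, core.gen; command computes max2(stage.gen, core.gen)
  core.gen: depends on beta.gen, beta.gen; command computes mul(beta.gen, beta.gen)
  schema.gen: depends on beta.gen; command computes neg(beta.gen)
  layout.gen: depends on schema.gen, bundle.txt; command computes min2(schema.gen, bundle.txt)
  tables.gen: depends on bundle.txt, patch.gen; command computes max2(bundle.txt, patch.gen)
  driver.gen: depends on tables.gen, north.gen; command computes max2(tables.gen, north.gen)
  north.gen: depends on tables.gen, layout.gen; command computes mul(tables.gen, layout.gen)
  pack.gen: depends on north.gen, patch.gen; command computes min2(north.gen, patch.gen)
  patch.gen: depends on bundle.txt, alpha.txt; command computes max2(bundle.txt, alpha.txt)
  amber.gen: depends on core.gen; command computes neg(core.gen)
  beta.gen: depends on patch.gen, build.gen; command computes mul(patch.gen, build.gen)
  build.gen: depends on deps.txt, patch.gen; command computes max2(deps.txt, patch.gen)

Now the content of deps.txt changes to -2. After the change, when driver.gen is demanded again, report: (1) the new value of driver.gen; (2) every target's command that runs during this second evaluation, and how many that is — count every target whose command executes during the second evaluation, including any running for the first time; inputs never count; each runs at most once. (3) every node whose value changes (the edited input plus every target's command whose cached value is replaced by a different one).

driver.gen now evaluates to 3.
Run set: build.gen (1 run).
Changed values: deps.txt.
The important point: build.gen recomputes to an identical value, and the output ends up unchanged.

Initial pass — values computed on the first demand:
  patch.gen = max2(3, -3) = 3
  build.gen = max2(-4, 3) = 3
  beta.gen = mul(3, 3) = 9
  schema.gen = neg(9) = -9
  layout.gen = min2(-9, 3) = -9
  tables.gen = max2(3, 3) = 3
  north.gen = mul(3, -9) = -27
  driver.gen = max2(3, -27) = 3

Second demand — change propagation:
  build.gen: re-runs because deps.txt -4->-2; new result 3 (unchanged).
  beta.gen: re-examined; everything it read last time is the same (patch.gen unchanged, build.gen unchanged) — cache 9 kept, no run.
  schema.gen: re-examined; everything it read last time is the same (beta.gen unchanged) — cache -9 kept, no run.
  layout.gen: re-examined; everything it read last time is the same (schema.gen unchanged, bundle.txt unchanged) — cache -9 kept, no run.
  north.gen: re-examined; everything it read last time is the same (tables.gen unchanged, layout.gen unchanged) — cache -27 kept, no run.
  driver.gen: re-examined; everything it read last time is the same (tables.gen unchanged, north.gen unchanged) — cache 3 kept, no run.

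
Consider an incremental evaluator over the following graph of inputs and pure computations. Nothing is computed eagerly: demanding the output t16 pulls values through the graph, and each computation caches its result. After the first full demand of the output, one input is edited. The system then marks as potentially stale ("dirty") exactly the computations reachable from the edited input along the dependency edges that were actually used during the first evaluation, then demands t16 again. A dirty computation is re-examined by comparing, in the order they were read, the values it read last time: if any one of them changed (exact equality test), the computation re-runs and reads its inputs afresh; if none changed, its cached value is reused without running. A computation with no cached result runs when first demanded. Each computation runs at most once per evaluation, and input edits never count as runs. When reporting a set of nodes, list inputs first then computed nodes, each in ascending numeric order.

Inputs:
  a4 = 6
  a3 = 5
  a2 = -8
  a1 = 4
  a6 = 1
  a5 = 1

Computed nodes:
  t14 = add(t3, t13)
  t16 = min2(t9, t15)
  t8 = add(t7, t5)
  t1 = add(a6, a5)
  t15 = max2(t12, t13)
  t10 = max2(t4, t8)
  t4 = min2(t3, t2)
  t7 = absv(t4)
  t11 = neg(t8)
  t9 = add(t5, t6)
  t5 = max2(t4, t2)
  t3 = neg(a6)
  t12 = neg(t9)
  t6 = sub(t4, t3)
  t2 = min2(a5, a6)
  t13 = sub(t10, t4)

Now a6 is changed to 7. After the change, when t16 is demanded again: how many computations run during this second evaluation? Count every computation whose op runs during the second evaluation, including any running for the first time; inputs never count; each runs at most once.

Initial pass — values computed on the first demand:
  t2 = min2(1, 1) = 1
  t3 = neg(1) = -1
  t4 = min2(-1, 1) = -1
  t5 = max2(-1, 1) = 1
  t6 = sub(-1, -1) = 0
  t7 = absv(-1) = 1
  t8 = add(1, 1) = 2
  t9 = add(1, 0) = 1
  t10 = max2(-1, 2) = 2
  t12 = neg(1) = -1
  t13 = sub(2, -1) = 3
  t15 = max2(-1, 3) = 3
  t16 = min2(1, 3) = 1

Second demand — change propagation:
  t2: re-runs because a6 1->7; new result 1 (unchanged).
  t3: re-runs because a6 1->7; new result -7.
  t4: re-runs because t3 -1->-7; new result -7.
  t5: re-runs because t4 -1->-7; new result 1 (unchanged).
  t6: re-runs because t4 -1->-7; t3 -1->-7; new result 0 (unchanged).
  t7: re-runs because t4 -1->-7; new result 7.
  t8: re-runs because t7 1->7; new result 8.
  t9: re-examined; everything it read last time is the same (t5 unchanged, t6 unchanged) — cache 1 kept, no run.
  t10: re-runs because t4 -1->-7; t8 2->8; new result 8.
  t12: re-examined; everything it read last time is the same (t9 unchanged) — cache -1 kept, no run.
  t13: re-runs because t10 2->8; t4 -1->-7; new result 15.
  t15: re-runs because t13 3->15; new result 15.
  t16: re-runs because t15 3->15; new result 1 (unchanged).

The important point: at t9 every value read last time is unchanged, so the dirty flag clears without a run.

Run set: t2, t3, t4, t5, t6, t7, t8, t10, t13, t15, t16 (11 run).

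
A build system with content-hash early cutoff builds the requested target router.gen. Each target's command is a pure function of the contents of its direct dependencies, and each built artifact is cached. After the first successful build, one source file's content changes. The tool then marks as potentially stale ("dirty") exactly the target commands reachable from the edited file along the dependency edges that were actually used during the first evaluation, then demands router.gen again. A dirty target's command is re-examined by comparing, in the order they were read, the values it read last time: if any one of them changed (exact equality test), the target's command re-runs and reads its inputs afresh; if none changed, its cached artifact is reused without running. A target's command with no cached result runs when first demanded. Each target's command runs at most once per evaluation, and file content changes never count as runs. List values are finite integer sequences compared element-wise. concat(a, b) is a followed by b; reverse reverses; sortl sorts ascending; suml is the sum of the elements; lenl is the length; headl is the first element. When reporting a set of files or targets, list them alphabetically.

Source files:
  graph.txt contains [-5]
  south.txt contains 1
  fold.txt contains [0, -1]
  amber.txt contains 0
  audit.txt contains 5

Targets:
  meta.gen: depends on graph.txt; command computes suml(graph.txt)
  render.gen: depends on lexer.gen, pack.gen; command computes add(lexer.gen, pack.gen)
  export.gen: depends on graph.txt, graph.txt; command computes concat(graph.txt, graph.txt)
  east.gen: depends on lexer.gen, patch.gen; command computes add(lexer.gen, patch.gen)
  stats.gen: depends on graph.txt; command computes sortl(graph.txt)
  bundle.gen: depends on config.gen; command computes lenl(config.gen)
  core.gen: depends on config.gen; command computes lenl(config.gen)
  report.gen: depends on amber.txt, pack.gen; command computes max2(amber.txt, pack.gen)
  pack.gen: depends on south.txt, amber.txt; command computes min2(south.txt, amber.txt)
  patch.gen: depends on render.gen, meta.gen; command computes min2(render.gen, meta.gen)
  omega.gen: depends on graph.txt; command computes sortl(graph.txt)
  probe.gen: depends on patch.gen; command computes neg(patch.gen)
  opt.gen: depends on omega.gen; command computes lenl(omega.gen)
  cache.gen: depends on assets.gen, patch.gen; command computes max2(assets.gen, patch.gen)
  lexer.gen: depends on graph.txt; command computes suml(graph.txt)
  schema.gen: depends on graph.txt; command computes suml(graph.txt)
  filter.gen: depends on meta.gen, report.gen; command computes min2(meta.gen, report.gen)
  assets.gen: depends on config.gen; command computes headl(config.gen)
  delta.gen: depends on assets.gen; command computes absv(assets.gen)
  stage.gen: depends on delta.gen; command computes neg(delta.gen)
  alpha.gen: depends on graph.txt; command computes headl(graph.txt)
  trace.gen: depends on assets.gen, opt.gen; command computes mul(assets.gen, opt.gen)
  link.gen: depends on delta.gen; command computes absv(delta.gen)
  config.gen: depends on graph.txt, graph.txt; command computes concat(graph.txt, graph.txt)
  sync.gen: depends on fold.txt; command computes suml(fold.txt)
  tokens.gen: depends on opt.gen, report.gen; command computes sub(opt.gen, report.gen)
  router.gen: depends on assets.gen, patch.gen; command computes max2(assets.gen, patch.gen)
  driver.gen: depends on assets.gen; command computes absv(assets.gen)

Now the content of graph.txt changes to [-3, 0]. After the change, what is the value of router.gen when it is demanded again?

First evaluation (everything demanded from the output):
  config.gen = concat([-5], [-5]) = [-5, -5]
  assets.gen = headl([-5, -5]) = -5
  lexer.gen = suml([-5]) = -5
  meta.gen = suml([-5]) = -5
  pack.gen = min2(1, 0) = 0
  render.gen = add(-5, 0) = -5
  patch.gen = min2(-5, -5) = -5
  router.gen = max2(-5, -5) = -5

Propagation after the edit:
  config.gen: runs — graph.txt [-5]->[-3, 0]; graph.txt [-5]->[-3, 0]; result [-3, 0, -3, 0].
  assets.gen: runs — config.gen [-5, -5]->[-3, 0, -3, 0]; result -3.
  lexer.gen: runs — graph.txt [-5]->[-3, 0]; result -3.
  meta.gen: runs — graph.txt [-5]->[-3, 0]; result -3.
  render.gen: runs — lexer.gen -5->-3; result -3.
  patch.gen: runs — render.gen -5->-3; meta.gen -5->-3; result -3.
  router.gen: runs — assets.gen -5->-3; patch.gen -5->-3; result -3.

New value of router.gen: -3.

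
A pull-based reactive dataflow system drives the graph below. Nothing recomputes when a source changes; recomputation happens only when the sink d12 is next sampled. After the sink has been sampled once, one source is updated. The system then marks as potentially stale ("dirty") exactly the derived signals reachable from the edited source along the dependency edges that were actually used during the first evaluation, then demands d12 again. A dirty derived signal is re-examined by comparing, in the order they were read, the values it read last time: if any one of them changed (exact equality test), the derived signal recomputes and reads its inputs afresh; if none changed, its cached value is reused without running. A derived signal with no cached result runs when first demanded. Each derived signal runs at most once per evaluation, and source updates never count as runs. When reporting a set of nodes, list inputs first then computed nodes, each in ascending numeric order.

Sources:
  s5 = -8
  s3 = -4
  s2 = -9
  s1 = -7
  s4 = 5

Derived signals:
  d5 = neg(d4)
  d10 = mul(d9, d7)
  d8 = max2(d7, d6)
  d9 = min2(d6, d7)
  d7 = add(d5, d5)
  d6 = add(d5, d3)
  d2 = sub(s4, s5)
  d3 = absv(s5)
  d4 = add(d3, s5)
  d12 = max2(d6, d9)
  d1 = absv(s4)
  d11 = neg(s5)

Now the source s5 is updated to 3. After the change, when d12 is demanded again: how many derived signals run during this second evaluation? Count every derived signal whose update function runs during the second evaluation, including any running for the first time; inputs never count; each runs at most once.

Derived signals that run: d3, d4, d5, d6, d7, d9, d12 — 7 in total.

First evaluation (everything demanded from the output):
  d3 = absv(-8) = 8
  d4 = add(8, -8) = 0
  d5 = neg(0) = 0
  d6 = add(0, 8) = 8
  d7 = add(0, 0) = 0
  d9 = min2(8, 0) = 0
  d12 = max2(8, 0) = 8

Propagation after the edit:
  d3: runs — s5 -8->3; result 3.
  d4: runs — d3 8->3; s5 -8->3; result 6.
  d5: runs — d4 0->6; result -6.
  d6: runs — d5 0->-6; d3 8->3; result -3.
  d7: runs — d5 0->-6; d5 0->-6; result -12.
  d9: runs — d6 8->-3; d7 0->-12; result -12.
  d12: runs — d6 8->-3; d9 0->-12; result -3.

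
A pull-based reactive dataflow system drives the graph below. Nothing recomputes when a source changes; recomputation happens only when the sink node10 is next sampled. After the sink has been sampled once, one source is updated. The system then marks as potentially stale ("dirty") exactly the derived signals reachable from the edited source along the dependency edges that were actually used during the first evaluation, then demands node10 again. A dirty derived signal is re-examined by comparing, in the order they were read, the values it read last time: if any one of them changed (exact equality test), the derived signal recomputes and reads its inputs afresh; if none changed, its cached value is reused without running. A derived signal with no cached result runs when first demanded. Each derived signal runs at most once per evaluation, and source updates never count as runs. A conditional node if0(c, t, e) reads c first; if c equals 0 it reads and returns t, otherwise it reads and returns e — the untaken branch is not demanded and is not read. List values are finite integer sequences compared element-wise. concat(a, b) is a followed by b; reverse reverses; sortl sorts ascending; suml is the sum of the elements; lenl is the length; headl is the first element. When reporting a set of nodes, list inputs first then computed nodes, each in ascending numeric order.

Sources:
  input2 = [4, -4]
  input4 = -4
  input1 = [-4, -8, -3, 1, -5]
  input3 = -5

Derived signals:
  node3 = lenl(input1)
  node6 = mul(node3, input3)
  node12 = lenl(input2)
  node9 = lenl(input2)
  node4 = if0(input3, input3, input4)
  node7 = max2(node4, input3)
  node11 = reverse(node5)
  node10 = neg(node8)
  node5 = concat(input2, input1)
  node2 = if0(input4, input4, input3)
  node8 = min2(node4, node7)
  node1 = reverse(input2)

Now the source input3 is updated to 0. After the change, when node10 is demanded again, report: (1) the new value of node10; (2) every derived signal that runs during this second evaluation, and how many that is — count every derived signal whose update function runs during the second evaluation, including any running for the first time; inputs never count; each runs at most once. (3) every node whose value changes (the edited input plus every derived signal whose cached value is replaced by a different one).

New value of node10: 0.
Derived signals that run: node4, node7, node8, node10 — 4 in total.
Values that change: input3, node4, node7, node8, node10.

First evaluation (everything demanded from the output):
  node4 = if0(input3=-5 -> else branch input4) = -4
  node7 = max2(-4, -5) = -4
  node8 = min2(-4, -4) = -4
  node10 = neg(-4) = 4

Propagation after the edit:
  node4: runs — input3 -5->0; result 0.
  node7: runs — node4 -4->0; input3 -5->0; result 0.
  node8: runs — node4 -4->0; node7 -4->0; result 0.
  node10: runs — node8 -4->0; result 0.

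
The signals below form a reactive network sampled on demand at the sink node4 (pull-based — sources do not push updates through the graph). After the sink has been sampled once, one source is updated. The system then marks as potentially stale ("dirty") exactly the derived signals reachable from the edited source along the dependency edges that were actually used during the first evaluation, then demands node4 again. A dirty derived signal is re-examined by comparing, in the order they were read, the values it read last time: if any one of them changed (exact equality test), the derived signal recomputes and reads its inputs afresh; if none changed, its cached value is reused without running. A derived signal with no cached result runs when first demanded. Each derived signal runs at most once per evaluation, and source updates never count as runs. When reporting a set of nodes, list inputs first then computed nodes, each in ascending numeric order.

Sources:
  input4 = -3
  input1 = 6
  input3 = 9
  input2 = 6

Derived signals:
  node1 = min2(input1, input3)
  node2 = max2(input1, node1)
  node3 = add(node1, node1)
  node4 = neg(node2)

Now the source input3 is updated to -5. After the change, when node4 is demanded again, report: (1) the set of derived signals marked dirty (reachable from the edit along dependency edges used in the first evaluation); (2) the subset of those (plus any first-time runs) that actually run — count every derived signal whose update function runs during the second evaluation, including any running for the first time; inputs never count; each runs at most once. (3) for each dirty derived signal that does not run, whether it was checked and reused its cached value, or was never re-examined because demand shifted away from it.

Dirty set: node1, node2, node4.
Run set: node1, node2 (2 run).
Re-examined without running (cache reused): node4.
The important point: node2 recomputes to an identical value, and the output ends up unchanged.

Initial pass — values computed on the first demand:
  node1 = min2(6, 9) = 6
  node2 = max2(6, 6) = 6
  node4 = neg(6) = -6

Second demand — change propagation:
  node1: re-runs because input3 9->-5; new result -5.
  node2: re-runs because node1 6->-5; new result 6 (unchanged).
  node4: re-examined; everything it read last time is the same (node2 unchanged) — cache -6 kept, no run.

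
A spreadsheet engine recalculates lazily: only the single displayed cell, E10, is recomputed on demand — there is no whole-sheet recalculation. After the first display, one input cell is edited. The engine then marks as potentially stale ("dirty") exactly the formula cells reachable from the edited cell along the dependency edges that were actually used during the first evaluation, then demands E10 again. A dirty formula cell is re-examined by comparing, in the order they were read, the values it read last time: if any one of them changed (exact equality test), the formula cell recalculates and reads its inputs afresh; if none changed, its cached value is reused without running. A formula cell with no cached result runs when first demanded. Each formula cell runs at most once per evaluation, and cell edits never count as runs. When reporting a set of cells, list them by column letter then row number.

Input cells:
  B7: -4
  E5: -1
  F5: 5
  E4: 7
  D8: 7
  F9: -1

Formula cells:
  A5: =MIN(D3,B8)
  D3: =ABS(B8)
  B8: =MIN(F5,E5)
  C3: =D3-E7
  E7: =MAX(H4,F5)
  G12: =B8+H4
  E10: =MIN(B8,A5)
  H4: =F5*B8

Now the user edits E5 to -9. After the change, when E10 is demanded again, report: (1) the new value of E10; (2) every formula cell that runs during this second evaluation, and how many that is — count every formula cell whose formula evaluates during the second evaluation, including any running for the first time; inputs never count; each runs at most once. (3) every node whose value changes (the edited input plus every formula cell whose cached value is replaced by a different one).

First evaluation (everything demanded from the output):
  B8 = MIN(5, -1) = -1
  D3 = ABS(-1) = 1
  A5 = MIN(1, -1) = -1
  E10 = MIN(-1, -1) = -1

Propagation after the edit:
  B8: runs — E5 -1->-9; result -9.
  D3: runs — B8 -1->-9; result 9.
  A5: runs — D3 1->9; B8 -1->-9; result -9.
  E10: runs — B8 -1->-9; A5 -1->-9; result -9.

New value of E10: -9.
Formula cells that run: A5, B8, D3, E10 — 4 in total.
Values that change: A5, B8, D3, E5, E10.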